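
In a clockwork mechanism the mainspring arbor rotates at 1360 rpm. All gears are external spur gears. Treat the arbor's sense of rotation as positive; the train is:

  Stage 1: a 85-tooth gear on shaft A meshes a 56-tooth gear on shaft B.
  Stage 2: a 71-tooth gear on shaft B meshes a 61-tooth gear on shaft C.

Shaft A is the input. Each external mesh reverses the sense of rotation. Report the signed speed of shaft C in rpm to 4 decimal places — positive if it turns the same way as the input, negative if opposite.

Stage 1 [85T→56T]: ω = 1360.0000×85/56 = 2064.2857 rpm, dir flips to −; running = −2064.2857
Stage 2 [71T→61T]: ω = 2064.2857×71/61 = 2402.6932 rpm, dir flips to +; running = +2402.6932

+2402.6932 rpm (same as input, |ω| = 2402.6932 rpm)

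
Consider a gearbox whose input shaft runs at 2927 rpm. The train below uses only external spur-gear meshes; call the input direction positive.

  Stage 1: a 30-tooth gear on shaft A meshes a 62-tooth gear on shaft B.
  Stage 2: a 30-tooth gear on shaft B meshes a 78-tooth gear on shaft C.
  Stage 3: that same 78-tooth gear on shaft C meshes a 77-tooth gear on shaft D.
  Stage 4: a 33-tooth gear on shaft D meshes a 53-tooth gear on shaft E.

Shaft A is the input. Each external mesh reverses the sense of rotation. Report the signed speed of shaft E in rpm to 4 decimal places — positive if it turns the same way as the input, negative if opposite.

+343.5745 rpm (same as input, |ω| = 343.5745 rpm)

Stage 1 [30T→62T]: ω = 2927.0000×30/62 = 1416.2903 rpm, dir flips to −; running = −1416.2903
Stage 2 [30T→78T]: ω = 1416.2903×30/78 = 544.7270 rpm, dir flips to +; running = +544.7270
Stage 3 [78T→77T]: ω = 544.7270×78/77 = 551.8014 rpm, dir flips to −; running = −551.8014
Stage 4 [33T→53T]: ω = 551.8014×33/53 = 343.5745 rpm, dir flips to +; running = +343.5745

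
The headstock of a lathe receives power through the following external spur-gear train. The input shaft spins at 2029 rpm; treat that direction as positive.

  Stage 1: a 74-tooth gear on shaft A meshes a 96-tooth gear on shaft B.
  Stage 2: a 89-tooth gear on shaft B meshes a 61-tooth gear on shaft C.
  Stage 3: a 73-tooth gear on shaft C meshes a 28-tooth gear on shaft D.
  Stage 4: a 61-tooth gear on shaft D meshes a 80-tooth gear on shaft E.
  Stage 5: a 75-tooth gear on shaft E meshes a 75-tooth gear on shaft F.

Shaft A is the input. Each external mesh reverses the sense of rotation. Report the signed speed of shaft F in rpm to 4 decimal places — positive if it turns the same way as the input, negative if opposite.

Stage 1 [74T→96T]: ω = 2029.0000×74/96 = 1564.0208 rpm, dir flips to −; running = −1564.0208
Stage 2 [89T→61T]: ω = 1564.0208×89/61 = 2281.9320 rpm, dir flips to +; running = +2281.9320
Stage 3 [73T→28T]: ω = 2281.9320×73/28 = 5949.3228 rpm, dir flips to −; running = −5949.3228
Stage 4 [61T→80T]: ω = 5949.3228×61/80 = 4536.3586 rpm, dir flips to +; running = +4536.3586
Stage 5 [75T→75T]: ω = 4536.3586×75/75 = 4536.3586 rpm, dir flips to −; running = −4536.3586

-4536.3586 rpm (opposite to input, |ω| = 4536.3586 rpm)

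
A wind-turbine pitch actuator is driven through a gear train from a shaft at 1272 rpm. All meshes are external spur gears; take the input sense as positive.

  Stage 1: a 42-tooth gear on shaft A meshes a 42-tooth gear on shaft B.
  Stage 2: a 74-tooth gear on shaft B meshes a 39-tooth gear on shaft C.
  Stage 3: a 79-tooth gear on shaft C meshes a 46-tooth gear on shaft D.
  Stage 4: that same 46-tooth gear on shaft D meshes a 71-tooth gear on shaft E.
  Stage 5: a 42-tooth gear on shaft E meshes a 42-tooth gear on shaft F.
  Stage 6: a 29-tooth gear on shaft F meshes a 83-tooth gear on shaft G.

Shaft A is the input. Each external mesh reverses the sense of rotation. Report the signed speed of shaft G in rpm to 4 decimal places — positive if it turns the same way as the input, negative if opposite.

+938.3025 rpm (same as input, |ω| = 938.3025 rpm)

Stage 1 [42T→42T]: ω = 1272.0000×42/42 = 1272.0000 rpm, dir flips to −; running = −1272.0000
Stage 2 [74T→39T]: ω = 1272.0000×74/39 = 2413.5385 rpm, dir flips to +; running = +2413.5385
Stage 3 [79T→46T]: ω = 2413.5385×79/46 = 4144.9900 rpm, dir flips to −; running = −4144.9900
Stage 4 [46T→71T]: ω = 4144.9900×46/71 = 2685.4865 rpm, dir flips to +; running = +2685.4865
Stage 5 [42T→42T]: ω = 2685.4865×42/42 = 2685.4865 rpm, dir flips to −; running = −2685.4865
Stage 6 [29T→83T]: ω = 2685.4865×29/83 = 938.3025 rpm, dir flips to +; running = +938.3025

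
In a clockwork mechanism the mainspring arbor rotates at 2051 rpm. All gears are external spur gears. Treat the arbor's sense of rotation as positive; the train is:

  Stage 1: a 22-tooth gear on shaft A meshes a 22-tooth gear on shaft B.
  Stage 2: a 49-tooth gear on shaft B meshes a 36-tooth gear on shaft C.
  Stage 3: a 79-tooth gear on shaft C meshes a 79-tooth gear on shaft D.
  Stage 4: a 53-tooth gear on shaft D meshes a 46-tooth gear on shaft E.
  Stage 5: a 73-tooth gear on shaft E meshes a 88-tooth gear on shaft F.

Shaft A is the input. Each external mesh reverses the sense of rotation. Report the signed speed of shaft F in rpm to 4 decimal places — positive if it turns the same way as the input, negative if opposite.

-2668.1944 rpm (opposite to input, |ω| = 2668.1944 rpm)

Stage 1 [22T→22T]: ω = 2051.0000×22/22 = 2051.0000 rpm, dir flips to −; running = −2051.0000
Stage 2 [49T→36T]: ω = 2051.0000×49/36 = 2791.6389 rpm, dir flips to +; running = +2791.6389
Stage 3 [79T→79T]: ω = 2791.6389×79/79 = 2791.6389 rpm, dir flips to −; running = −2791.6389
Stage 4 [53T→46T]: ω = 2791.6389×53/46 = 3216.4535 rpm, dir flips to +; running = +3216.4535
Stage 5 [73T→88T]: ω = 3216.4535×73/88 = 2668.1944 rpm, dir flips to −; running = −2668.1944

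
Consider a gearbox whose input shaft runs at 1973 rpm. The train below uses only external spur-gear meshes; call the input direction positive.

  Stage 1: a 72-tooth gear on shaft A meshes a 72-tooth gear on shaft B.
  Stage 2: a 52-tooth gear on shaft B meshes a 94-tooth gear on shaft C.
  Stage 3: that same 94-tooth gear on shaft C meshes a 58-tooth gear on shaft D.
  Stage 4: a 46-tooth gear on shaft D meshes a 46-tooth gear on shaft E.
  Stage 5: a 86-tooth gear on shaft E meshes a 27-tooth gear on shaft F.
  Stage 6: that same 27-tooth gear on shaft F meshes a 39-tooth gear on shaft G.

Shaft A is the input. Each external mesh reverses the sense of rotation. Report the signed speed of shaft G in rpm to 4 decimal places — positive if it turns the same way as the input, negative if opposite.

Stage 1 [72T→72T]: ω = 1973.0000×72/72 = 1973.0000 rpm, dir flips to −; running = −1973.0000
Stage 2 [52T→94T]: ω = 1973.0000×52/94 = 1091.4468 rpm, dir flips to +; running = +1091.4468
Stage 3 [94T→58T]: ω = 1091.4468×94/58 = 1768.8966 rpm, dir flips to −; running = −1768.8966
Stage 4 [46T→46T]: ω = 1768.8966×46/46 = 1768.8966 rpm, dir flips to +; running = +1768.8966
Stage 5 [86T→27T]: ω = 1768.8966×86/27 = 5634.2631 rpm, dir flips to −; running = −5634.2631
Stage 6 [27T→39T]: ω = 5634.2631×27/39 = 3900.6437 rpm, dir flips to +; running = +3900.6437

+3900.6437 rpm (same as input, |ω| = 3900.6437 rpm)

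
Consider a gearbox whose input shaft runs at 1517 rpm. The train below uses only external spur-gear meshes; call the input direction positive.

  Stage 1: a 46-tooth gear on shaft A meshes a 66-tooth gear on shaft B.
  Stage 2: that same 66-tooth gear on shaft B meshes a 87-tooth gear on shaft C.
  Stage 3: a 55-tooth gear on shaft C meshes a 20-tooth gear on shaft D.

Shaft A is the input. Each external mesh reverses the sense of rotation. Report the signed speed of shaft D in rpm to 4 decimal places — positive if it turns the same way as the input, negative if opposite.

-2205.7529 rpm (opposite to input, |ω| = 2205.7529 rpm)

Stage 1 [46T→66T]: ω = 1517.0000×46/66 = 1057.3030 rpm, dir flips to −; running = −1057.3030
Stage 2 [66T→87T]: ω = 1057.3030×66/87 = 802.0920 rpm, dir flips to +; running = +802.0920
Stage 3 [55T→20T]: ω = 802.0920×55/20 = 2205.7529 rpm, dir flips to −; running = −2205.7529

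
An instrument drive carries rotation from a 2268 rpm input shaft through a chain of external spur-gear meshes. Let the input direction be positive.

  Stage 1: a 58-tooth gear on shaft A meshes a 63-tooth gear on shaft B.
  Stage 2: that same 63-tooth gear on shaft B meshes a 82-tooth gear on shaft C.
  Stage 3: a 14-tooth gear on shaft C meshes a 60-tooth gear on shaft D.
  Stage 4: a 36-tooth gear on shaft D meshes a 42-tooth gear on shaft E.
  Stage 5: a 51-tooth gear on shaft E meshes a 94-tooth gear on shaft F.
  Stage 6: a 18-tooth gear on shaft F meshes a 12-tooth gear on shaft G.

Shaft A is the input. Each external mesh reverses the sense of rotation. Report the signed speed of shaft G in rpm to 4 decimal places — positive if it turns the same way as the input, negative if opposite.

Stage 1 [58T→63T]: ω = 2268.0000×58/63 = 2088.0000 rpm, dir flips to −; running = −2088.0000
Stage 2 [63T→82T]: ω = 2088.0000×63/82 = 1604.1951 rpm, dir flips to +; running = +1604.1951
Stage 3 [14T→60T]: ω = 1604.1951×14/60 = 374.3122 rpm, dir flips to −; running = −374.3122
Stage 4 [36T→42T]: ω = 374.3122×36/42 = 320.8390 rpm, dir flips to +; running = +320.8390
Stage 5 [51T→94T]: ω = 320.8390×51/94 = 174.0722 rpm, dir flips to −; running = −174.0722
Stage 6 [18T→12T]: ω = 174.0722×18/12 = 261.1084 rpm, dir flips to +; running = +261.1084

+261.1084 rpm (same as input, |ω| = 261.1084 rpm)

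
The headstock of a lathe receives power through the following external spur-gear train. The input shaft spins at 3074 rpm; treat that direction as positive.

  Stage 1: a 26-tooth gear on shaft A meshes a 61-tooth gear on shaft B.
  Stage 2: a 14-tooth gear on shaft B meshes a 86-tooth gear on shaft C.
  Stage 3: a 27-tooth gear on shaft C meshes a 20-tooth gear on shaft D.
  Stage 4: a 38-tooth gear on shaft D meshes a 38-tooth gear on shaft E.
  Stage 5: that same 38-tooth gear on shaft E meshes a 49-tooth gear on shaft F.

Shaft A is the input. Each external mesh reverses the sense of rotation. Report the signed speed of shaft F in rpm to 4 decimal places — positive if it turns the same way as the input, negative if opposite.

Stage 1 [26T→61T]: ω = 3074.0000×26/61 = 1310.2295 rpm, dir flips to −; running = −1310.2295
Stage 2 [14T→86T]: ω = 1310.2295×14/86 = 213.2932 rpm, dir flips to +; running = +213.2932
Stage 3 [27T→20T]: ω = 213.2932×27/20 = 287.9458 rpm, dir flips to −; running = −287.9458
Stage 4 [38T→38T]: ω = 287.9458×38/38 = 287.9458 rpm, dir flips to +; running = +287.9458
Stage 5 [38T→49T]: ω = 287.9458×38/49 = 223.3049 rpm, dir flips to −; running = −223.3049

-223.3049 rpm (opposite to input, |ω| = 223.3049 rpm)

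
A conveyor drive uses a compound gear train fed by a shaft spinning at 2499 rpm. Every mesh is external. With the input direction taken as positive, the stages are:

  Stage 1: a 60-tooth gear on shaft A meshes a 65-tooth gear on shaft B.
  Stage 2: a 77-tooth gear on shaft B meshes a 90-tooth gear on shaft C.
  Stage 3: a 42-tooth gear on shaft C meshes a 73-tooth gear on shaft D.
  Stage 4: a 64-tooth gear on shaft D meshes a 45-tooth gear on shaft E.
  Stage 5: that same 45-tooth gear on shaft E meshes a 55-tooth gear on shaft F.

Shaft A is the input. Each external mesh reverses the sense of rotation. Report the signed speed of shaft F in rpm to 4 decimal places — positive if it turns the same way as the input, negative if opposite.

Stage 1 [60T→65T]: ω = 2499.0000×60/65 = 2306.7692 rpm, dir flips to −; running = −2306.7692
Stage 2 [77T→90T]: ω = 2306.7692×77/90 = 1973.5692 rpm, dir flips to +; running = +1973.5692
Stage 3 [42T→73T]: ω = 1973.5692×42/73 = 1135.4782 rpm, dir flips to −; running = −1135.4782
Stage 4 [64T→45T]: ω = 1135.4782×64/45 = 1614.9023 rpm, dir flips to +; running = +1614.9023
Stage 5 [45T→55T]: ω = 1614.9023×45/55 = 1321.2837 rpm, dir flips to −; running = −1321.2837

-1321.2837 rpm (opposite to input, |ω| = 1321.2837 rpm)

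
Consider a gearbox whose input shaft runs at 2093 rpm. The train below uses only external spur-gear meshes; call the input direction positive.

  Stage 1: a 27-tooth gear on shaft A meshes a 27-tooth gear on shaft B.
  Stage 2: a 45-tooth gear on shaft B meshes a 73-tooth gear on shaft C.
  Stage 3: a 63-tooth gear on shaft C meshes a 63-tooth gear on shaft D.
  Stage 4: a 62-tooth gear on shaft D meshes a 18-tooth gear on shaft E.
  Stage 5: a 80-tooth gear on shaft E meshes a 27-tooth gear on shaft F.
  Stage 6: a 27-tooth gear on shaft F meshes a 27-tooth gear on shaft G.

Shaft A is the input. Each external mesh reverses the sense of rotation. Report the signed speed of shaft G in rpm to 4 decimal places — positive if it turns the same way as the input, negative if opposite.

+13167.5292 rpm (same as input, |ω| = 13167.5292 rpm)

Stage 1 [27T→27T]: ω = 2093.0000×27/27 = 2093.0000 rpm, dir flips to −; running = −2093.0000
Stage 2 [45T→73T]: ω = 2093.0000×45/73 = 1290.2055 rpm, dir flips to +; running = +1290.2055
Stage 3 [63T→63T]: ω = 1290.2055×63/63 = 1290.2055 rpm, dir flips to −; running = −1290.2055
Stage 4 [62T→18T]: ω = 1290.2055×62/18 = 4444.0411 rpm, dir flips to +; running = +4444.0411
Stage 5 [80T→27T]: ω = 4444.0411×80/27 = 13167.5292 rpm, dir flips to −; running = −13167.5292
Stage 6 [27T→27T]: ω = 13167.5292×27/27 = 13167.5292 rpm, dir flips to +; running = +13167.5292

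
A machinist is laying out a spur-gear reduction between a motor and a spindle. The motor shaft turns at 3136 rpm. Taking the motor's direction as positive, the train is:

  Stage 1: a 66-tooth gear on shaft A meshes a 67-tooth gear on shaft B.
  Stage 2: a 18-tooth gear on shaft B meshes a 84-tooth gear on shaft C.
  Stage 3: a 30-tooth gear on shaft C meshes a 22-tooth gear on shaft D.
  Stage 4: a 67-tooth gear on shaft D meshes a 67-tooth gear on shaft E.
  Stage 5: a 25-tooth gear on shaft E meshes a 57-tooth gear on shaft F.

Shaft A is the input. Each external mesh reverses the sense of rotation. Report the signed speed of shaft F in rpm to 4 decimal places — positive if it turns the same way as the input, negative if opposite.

Stage 1 [66T→67T]: ω = 3136.0000×66/67 = 3089.1940 rpm, dir flips to −; running = −3089.1940
Stage 2 [18T→84T]: ω = 3089.1940×18/84 = 661.9701 rpm, dir flips to +; running = +661.9701
Stage 3 [30T→22T]: ω = 661.9701×30/22 = 902.6866 rpm, dir flips to −; running = −902.6866
Stage 4 [67T→67T]: ω = 902.6866×67/67 = 902.6866 rpm, dir flips to +; running = +902.6866
Stage 5 [25T→57T]: ω = 902.6866×25/57 = 395.9152 rpm, dir flips to −; running = −395.9152

-395.9152 rpm (opposite to input, |ω| = 395.9152 rpm)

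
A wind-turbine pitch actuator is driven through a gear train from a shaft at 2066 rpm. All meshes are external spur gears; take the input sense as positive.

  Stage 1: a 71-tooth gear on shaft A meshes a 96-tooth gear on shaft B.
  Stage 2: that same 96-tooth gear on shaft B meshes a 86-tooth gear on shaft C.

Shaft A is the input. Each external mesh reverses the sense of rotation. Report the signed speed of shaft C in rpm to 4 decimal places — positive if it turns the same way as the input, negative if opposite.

+1705.6512 rpm (same as input, |ω| = 1705.6512 rpm)

Stage 1 [71T→96T]: ω = 2066.0000×71/96 = 1527.9792 rpm, dir flips to −; running = −1527.9792
Stage 2 [96T→86T]: ω = 1527.9792×96/86 = 1705.6512 rpm, dir flips to +; running = +1705.6512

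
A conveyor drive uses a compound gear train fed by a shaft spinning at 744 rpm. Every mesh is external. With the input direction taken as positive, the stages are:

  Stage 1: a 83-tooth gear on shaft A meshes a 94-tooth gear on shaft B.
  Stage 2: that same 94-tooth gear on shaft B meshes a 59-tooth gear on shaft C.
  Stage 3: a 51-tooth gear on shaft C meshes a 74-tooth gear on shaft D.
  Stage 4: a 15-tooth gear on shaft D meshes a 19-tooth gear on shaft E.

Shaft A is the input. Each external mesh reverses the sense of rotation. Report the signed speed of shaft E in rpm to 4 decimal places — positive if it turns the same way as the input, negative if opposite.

Stage 1 [83T→94T]: ω = 744.0000×83/94 = 656.9362 rpm, dir flips to −; running = −656.9362
Stage 2 [94T→59T]: ω = 656.9362×94/59 = 1046.6441 rpm, dir flips to +; running = +1046.6441
Stage 3 [51T→74T]: ω = 1046.6441×51/74 = 721.3358 rpm, dir flips to −; running = −721.3358
Stage 4 [15T→19T]: ω = 721.3358×15/19 = 569.4756 rpm, dir flips to +; running = +569.4756

+569.4756 rpm (same as input, |ω| = 569.4756 rpm)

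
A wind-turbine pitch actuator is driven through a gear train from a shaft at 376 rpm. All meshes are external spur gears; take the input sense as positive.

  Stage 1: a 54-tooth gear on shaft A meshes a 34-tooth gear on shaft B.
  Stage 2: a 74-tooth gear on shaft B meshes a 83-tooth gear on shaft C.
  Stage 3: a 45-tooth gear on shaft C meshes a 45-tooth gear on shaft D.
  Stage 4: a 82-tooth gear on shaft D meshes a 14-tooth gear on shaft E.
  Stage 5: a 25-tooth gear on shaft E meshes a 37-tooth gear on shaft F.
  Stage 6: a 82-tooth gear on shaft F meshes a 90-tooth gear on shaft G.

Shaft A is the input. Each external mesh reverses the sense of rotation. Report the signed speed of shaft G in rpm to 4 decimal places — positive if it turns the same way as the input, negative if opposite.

Stage 1 [54T→34T]: ω = 376.0000×54/34 = 597.1765 rpm, dir flips to −; running = −597.1765
Stage 2 [74T→83T]: ω = 597.1765×74/83 = 532.4224 rpm, dir flips to +; running = +532.4224
Stage 3 [45T→45T]: ω = 532.4224×45/45 = 532.4224 rpm, dir flips to −; running = −532.4224
Stage 4 [82T→14T]: ω = 532.4224×82/14 = 3118.4740 rpm, dir flips to +; running = +3118.4740
Stage 5 [25T→37T]: ω = 3118.4740×25/37 = 2107.0770 rpm, dir flips to −; running = −2107.0770
Stage 6 [82T→90T]: ω = 2107.0770×82/90 = 1919.7813 rpm, dir flips to +; running = +1919.7813

+1919.7813 rpm (same as input, |ω| = 1919.7813 rpm)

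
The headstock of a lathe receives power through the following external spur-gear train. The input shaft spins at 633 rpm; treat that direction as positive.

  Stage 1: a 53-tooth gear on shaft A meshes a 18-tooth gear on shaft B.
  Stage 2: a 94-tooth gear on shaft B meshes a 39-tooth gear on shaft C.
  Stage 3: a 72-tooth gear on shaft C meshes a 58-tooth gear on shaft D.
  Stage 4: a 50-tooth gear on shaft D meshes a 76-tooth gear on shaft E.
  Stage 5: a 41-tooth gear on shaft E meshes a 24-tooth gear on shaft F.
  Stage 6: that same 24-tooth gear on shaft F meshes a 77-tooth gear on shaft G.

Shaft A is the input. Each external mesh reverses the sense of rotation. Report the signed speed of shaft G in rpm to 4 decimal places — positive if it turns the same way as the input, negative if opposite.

Stage 1 [53T→18T]: ω = 633.0000×53/18 = 1863.8333 rpm, dir flips to −; running = −1863.8333
Stage 2 [94T→39T]: ω = 1863.8333×94/39 = 4492.3162 rpm, dir flips to +; running = +4492.3162
Stage 3 [72T→58T]: ω = 4492.3162×72/58 = 5576.6684 rpm, dir flips to −; running = −5576.6684
Stage 4 [50T→76T]: ω = 5576.6684×50/76 = 3668.8608 rpm, dir flips to +; running = +3668.8608
Stage 5 [41T→24T]: ω = 3668.8608×41/24 = 6267.6372 rpm, dir flips to −; running = −6267.6372
Stage 6 [24T→77T]: ω = 6267.6372×24/77 = 1953.5493 rpm, dir flips to +; running = +1953.5493

+1953.5493 rpm (same as input, |ω| = 1953.5493 rpm)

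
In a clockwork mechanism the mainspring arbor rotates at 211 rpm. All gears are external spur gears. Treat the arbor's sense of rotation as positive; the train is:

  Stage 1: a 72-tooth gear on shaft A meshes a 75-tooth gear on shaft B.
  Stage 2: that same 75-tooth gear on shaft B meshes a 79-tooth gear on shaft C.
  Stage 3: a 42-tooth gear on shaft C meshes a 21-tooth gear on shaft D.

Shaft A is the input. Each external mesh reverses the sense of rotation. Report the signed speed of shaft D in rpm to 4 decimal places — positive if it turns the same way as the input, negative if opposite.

Stage 1 [72T→75T]: ω = 211.0000×72/75 = 202.5600 rpm, dir flips to −; running = −202.5600
Stage 2 [75T→79T]: ω = 202.5600×75/79 = 192.3038 rpm, dir flips to +; running = +192.3038
Stage 3 [42T→21T]: ω = 192.3038×42/21 = 384.6076 rpm, dir flips to −; running = −384.6076

-384.6076 rpm (opposite to input, |ω| = 384.6076 rpm)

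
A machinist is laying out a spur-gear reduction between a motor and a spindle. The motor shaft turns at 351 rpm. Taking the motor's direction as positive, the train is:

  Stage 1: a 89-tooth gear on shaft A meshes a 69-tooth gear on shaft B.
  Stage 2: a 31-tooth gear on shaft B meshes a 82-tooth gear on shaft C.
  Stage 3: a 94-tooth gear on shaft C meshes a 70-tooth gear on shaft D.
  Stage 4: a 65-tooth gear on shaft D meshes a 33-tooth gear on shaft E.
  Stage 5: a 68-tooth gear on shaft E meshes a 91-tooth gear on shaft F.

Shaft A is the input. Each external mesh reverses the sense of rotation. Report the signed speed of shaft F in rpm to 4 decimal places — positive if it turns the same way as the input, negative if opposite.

-338.2927 rpm (opposite to input, |ω| = 338.2927 rpm)

Stage 1 [89T→69T]: ω = 351.0000×89/69 = 452.7391 rpm, dir flips to −; running = −452.7391
Stage 2 [31T→82T]: ω = 452.7391×31/82 = 171.1575 rpm, dir flips to +; running = +171.1575
Stage 3 [94T→70T]: ω = 171.1575×94/70 = 229.8400 rpm, dir flips to −; running = −229.8400
Stage 4 [65T→33T]: ω = 229.8400×65/33 = 452.7152 rpm, dir flips to +; running = +452.7152
Stage 5 [68T→91T]: ω = 452.7152×68/91 = 338.2927 rpm, dir flips to −; running = −338.2927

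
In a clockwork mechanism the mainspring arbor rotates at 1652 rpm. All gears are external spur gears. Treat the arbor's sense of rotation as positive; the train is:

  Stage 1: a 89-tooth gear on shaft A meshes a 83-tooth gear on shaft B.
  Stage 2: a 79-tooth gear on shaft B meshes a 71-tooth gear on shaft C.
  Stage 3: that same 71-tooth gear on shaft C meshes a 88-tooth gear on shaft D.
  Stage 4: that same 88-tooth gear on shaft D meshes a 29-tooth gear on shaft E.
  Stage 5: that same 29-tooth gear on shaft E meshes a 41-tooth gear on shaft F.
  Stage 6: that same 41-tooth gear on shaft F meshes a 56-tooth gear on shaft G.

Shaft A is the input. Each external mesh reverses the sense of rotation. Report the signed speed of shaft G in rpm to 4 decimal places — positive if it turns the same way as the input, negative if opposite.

Stage 1 [89T→83T]: ω = 1652.0000×89/83 = 1771.4217 rpm, dir flips to −; running = −1771.4217
Stage 2 [79T→71T]: ω = 1771.4217×79/71 = 1971.0185 rpm, dir flips to +; running = +1971.0185
Stage 3 [71T→88T]: ω = 1971.0185×71/88 = 1590.2536 rpm, dir flips to −; running = −1590.2536
Stage 4 [88T→29T]: ω = 1590.2536×88/29 = 4825.5970 rpm, dir flips to +; running = +4825.5970
Stage 5 [29T→41T]: ω = 4825.5970×29/41 = 3413.2272 rpm, dir flips to −; running = −3413.2272
Stage 6 [41T→56T]: ω = 3413.2272×41/56 = 2498.9699 rpm, dir flips to +; running = +2498.9699

+2498.9699 rpm (same as input, |ω| = 2498.9699 rpm)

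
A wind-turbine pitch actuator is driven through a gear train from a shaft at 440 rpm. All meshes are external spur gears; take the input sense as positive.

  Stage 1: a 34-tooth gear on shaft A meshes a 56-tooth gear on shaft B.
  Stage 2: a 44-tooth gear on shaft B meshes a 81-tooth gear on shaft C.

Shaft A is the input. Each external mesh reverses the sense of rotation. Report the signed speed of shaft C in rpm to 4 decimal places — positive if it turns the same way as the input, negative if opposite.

+145.1146 rpm (same as input, |ω| = 145.1146 rpm)

Stage 1 [34T→56T]: ω = 440.0000×34/56 = 267.1429 rpm, dir flips to −; running = −267.1429
Stage 2 [44T→81T]: ω = 267.1429×44/81 = 145.1146 rpm, dir flips to +; running = +145.1146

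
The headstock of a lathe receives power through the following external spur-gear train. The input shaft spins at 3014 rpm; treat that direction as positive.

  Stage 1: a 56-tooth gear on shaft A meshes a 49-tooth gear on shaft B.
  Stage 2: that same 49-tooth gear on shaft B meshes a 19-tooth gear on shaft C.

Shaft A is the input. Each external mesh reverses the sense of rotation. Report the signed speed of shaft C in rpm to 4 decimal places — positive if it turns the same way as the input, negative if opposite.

Stage 1 [56T→49T]: ω = 3014.0000×56/49 = 3444.5714 rpm, dir flips to −; running = −3444.5714
Stage 2 [49T→19T]: ω = 3444.5714×49/19 = 8883.3684 rpm, dir flips to +; running = +8883.3684

+8883.3684 rpm (same as input, |ω| = 8883.3684 rpm)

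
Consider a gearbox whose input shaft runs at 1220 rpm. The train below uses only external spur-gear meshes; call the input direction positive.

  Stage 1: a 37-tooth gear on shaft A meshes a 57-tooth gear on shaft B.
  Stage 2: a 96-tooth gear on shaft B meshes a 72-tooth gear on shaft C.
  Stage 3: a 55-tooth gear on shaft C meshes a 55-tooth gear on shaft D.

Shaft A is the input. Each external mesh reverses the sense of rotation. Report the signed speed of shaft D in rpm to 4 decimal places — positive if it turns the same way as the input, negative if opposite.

-1055.9064 rpm (opposite to input, |ω| = 1055.9064 rpm)

Stage 1 [37T→57T]: ω = 1220.0000×37/57 = 791.9298 rpm, dir flips to −; running = −791.9298
Stage 2 [96T→72T]: ω = 791.9298×96/72 = 1055.9064 rpm, dir flips to +; running = +1055.9064
Stage 3 [55T→55T]: ω = 1055.9064×55/55 = 1055.9064 rpm, dir flips to −; running = −1055.9064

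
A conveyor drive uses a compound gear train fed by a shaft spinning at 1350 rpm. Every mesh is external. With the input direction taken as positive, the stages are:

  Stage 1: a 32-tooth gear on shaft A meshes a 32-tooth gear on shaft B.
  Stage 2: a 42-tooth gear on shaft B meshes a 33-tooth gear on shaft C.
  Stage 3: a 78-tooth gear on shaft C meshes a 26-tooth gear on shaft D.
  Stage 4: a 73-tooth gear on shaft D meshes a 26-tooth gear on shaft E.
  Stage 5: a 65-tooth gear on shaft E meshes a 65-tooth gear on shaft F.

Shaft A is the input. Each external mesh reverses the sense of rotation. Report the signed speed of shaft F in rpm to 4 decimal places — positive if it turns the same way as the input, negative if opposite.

Stage 1 [32T→32T]: ω = 1350.0000×32/32 = 1350.0000 rpm, dir flips to −; running = −1350.0000
Stage 2 [42T→33T]: ω = 1350.0000×42/33 = 1718.1818 rpm, dir flips to +; running = +1718.1818
Stage 3 [78T→26T]: ω = 1718.1818×78/26 = 5154.5455 rpm, dir flips to −; running = −5154.5455
Stage 4 [73T→26T]: ω = 5154.5455×73/26 = 14472.3776 rpm, dir flips to +; running = +14472.3776
Stage 5 [65T→65T]: ω = 14472.3776×65/65 = 14472.3776 rpm, dir flips to −; running = −14472.3776

-14472.3776 rpm (opposite to input, |ω| = 14472.3776 rpm)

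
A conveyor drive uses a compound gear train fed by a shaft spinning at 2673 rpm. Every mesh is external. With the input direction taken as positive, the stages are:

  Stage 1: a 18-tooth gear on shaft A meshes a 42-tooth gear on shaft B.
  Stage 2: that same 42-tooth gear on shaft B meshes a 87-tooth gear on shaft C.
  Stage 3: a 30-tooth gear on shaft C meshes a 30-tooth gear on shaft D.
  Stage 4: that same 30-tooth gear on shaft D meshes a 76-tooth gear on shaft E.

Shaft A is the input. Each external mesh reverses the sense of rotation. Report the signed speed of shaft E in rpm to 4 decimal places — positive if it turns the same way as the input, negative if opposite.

+218.3031 rpm (same as input, |ω| = 218.3031 rpm)

Stage 1 [18T→42T]: ω = 2673.0000×18/42 = 1145.5714 rpm, dir flips to −; running = −1145.5714
Stage 2 [42T→87T]: ω = 1145.5714×42/87 = 553.0345 rpm, dir flips to +; running = +553.0345
Stage 3 [30T→30T]: ω = 553.0345×30/30 = 553.0345 rpm, dir flips to −; running = −553.0345
Stage 4 [30T→76T]: ω = 553.0345×30/76 = 218.3031 rpm, dir flips to +; running = +218.3031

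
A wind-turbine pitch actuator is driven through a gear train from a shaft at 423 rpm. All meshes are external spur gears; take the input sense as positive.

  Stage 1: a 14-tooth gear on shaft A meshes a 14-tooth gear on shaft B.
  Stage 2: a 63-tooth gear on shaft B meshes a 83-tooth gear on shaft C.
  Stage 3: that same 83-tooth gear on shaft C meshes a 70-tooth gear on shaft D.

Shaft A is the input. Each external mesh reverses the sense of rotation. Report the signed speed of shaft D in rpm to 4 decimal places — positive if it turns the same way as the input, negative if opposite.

-380.7000 rpm (opposite to input, |ω| = 380.7000 rpm)

Stage 1 [14T→14T]: ω = 423.0000×14/14 = 423.0000 rpm, dir flips to −; running = −423.0000
Stage 2 [63T→83T]: ω = 423.0000×63/83 = 321.0723 rpm, dir flips to +; running = +321.0723
Stage 3 [83T→70T]: ω = 321.0723×83/70 = 380.7000 rpm, dir flips to −; running = −380.7000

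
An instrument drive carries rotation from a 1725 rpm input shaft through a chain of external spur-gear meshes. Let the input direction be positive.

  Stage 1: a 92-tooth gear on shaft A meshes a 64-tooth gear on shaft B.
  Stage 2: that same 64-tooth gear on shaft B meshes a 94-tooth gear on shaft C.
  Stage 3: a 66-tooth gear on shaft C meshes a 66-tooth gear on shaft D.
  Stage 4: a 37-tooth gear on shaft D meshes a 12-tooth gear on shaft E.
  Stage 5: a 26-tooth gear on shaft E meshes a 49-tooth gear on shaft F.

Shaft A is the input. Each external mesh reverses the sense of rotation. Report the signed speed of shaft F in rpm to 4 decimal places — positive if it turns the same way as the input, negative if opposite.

-2762.1472 rpm (opposite to input, |ω| = 2762.1472 rpm)

Stage 1 [92T→64T]: ω = 1725.0000×92/64 = 2479.6875 rpm, dir flips to −; running = −2479.6875
Stage 2 [64T→94T]: ω = 2479.6875×64/94 = 1688.2979 rpm, dir flips to +; running = +1688.2979
Stage 3 [66T→66T]: ω = 1688.2979×66/66 = 1688.2979 rpm, dir flips to −; running = −1688.2979
Stage 4 [37T→12T]: ω = 1688.2979×37/12 = 5205.5851 rpm, dir flips to +; running = +5205.5851
Stage 5 [26T→49T]: ω = 5205.5851×26/49 = 2762.1472 rpm, dir flips to −; running = −2762.1472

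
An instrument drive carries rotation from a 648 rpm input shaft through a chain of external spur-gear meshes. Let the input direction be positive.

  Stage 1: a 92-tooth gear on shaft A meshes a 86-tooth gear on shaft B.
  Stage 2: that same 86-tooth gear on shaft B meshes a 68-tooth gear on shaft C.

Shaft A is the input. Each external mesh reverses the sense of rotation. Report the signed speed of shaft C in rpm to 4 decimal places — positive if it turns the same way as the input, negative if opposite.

+876.7059 rpm (same as input, |ω| = 876.7059 rpm)

Stage 1 [92T→86T]: ω = 648.0000×92/86 = 693.2093 rpm, dir flips to −; running = −693.2093
Stage 2 [86T→68T]: ω = 693.2093×86/68 = 876.7059 rpm, dir flips to +; running = +876.7059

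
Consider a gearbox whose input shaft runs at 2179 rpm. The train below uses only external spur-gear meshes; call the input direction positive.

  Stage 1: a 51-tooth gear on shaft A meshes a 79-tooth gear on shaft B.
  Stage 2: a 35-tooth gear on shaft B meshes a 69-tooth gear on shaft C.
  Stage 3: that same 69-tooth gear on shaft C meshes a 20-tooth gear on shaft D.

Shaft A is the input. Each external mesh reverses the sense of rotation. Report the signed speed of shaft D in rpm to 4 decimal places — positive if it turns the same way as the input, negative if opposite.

Stage 1 [51T→79T]: ω = 2179.0000×51/79 = 1406.6962 rpm, dir flips to −; running = −1406.6962
Stage 2 [35T→69T]: ω = 1406.6962×35/69 = 713.5416 rpm, dir flips to +; running = +713.5416
Stage 3 [69T→20T]: ω = 713.5416×69/20 = 2461.7184 rpm, dir flips to −; running = −2461.7184

-2461.7184 rpm (opposite to input, |ω| = 2461.7184 rpm)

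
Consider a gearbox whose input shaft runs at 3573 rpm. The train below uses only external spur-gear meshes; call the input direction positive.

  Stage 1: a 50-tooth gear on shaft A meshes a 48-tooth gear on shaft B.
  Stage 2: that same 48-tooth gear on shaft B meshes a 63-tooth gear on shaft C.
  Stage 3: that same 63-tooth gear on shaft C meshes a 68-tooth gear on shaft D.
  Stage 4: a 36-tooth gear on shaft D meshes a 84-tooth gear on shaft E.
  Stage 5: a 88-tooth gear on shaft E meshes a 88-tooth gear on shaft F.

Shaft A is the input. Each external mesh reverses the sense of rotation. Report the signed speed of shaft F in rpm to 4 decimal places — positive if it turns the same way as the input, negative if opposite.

-1125.9454 rpm (opposite to input, |ω| = 1125.9454 rpm)

Stage 1 [50T→48T]: ω = 3573.0000×50/48 = 3721.8750 rpm, dir flips to −; running = −3721.8750
Stage 2 [48T→63T]: ω = 3721.8750×48/63 = 2835.7143 rpm, dir flips to +; running = +2835.7143
Stage 3 [63T→68T]: ω = 2835.7143×63/68 = 2627.2059 rpm, dir flips to −; running = −2627.2059
Stage 4 [36T→84T]: ω = 2627.2059×36/84 = 1125.9454 rpm, dir flips to +; running = +1125.9454
Stage 5 [88T→88T]: ω = 1125.9454×88/88 = 1125.9454 rpm, dir flips to −; running = −1125.9454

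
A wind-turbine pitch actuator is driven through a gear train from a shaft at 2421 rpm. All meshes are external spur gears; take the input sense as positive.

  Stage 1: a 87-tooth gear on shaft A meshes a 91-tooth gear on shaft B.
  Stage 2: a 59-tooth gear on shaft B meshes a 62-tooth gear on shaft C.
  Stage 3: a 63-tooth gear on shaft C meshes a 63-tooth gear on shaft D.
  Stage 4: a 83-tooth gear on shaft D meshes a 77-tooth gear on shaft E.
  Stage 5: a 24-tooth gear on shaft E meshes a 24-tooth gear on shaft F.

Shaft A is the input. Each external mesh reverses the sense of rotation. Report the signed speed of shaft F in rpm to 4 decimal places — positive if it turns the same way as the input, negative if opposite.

Stage 1 [87T→91T]: ω = 2421.0000×87/91 = 2314.5824 rpm, dir flips to −; running = −2314.5824
Stage 2 [59T→62T]: ω = 2314.5824×59/62 = 2202.5865 rpm, dir flips to +; running = +2202.5865
Stage 3 [63T→63T]: ω = 2202.5865×63/63 = 2202.5865 rpm, dir flips to −; running = −2202.5865
Stage 4 [83T→77T]: ω = 2202.5865×83/77 = 2374.2166 rpm, dir flips to +; running = +2374.2166
Stage 5 [24T→24T]: ω = 2374.2166×24/24 = 2374.2166 rpm, dir flips to −; running = −2374.2166

-2374.2166 rpm (opposite to input, |ω| = 2374.2166 rpm)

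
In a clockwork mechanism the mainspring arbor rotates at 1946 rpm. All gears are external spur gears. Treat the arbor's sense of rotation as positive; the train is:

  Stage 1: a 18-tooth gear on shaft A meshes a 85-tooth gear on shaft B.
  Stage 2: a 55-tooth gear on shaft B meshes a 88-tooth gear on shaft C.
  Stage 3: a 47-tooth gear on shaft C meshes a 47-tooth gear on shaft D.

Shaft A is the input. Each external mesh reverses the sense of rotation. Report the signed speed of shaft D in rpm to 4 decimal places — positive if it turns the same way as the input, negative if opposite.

-257.5588 rpm (opposite to input, |ω| = 257.5588 rpm)

Stage 1 [18T→85T]: ω = 1946.0000×18/85 = 412.0941 rpm, dir flips to −; running = −412.0941
Stage 2 [55T→88T]: ω = 412.0941×55/88 = 257.5588 rpm, dir flips to +; running = +257.5588
Stage 3 [47T→47T]: ω = 257.5588×47/47 = 257.5588 rpm, dir flips to −; running = −257.5588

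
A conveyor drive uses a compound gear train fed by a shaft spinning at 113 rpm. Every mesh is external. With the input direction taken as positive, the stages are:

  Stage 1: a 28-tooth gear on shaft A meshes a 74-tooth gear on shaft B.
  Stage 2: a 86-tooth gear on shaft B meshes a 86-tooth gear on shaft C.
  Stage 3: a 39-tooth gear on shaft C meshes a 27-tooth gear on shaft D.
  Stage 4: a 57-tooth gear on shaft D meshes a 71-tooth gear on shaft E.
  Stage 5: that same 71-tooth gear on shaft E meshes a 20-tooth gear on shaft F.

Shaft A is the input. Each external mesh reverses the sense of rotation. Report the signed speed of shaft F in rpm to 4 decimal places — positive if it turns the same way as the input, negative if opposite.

Stage 1 [28T→74T]: ω = 113.0000×28/74 = 42.7568 rpm, dir flips to −; running = −42.7568
Stage 2 [86T→86T]: ω = 42.7568×86/86 = 42.7568 rpm, dir flips to +; running = +42.7568
Stage 3 [39T→27T]: ω = 42.7568×39/27 = 61.7598 rpm, dir flips to −; running = −61.7598
Stage 4 [57T→71T]: ω = 61.7598×57/71 = 49.5818 rpm, dir flips to +; running = +49.5818
Stage 5 [71T→20T]: ω = 49.5818×71/20 = 176.0153 rpm, dir flips to −; running = −176.0153

-176.0153 rpm (opposite to input, |ω| = 176.0153 rpm)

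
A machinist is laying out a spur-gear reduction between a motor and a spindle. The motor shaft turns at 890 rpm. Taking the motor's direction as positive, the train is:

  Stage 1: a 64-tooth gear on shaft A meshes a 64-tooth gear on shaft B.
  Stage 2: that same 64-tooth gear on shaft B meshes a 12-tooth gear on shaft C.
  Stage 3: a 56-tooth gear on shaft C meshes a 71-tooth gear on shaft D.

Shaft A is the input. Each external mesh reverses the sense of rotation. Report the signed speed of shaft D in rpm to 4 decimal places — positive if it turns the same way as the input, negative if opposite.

Stage 1 [64T→64T]: ω = 890.0000×64/64 = 890.0000 rpm, dir flips to −; running = −890.0000
Stage 2 [64T→12T]: ω = 890.0000×64/12 = 4746.6667 rpm, dir flips to +; running = +4746.6667
Stage 3 [56T→71T]: ω = 4746.6667×56/71 = 3743.8498 rpm, dir flips to −; running = −3743.8498

-3743.8498 rpm (opposite to input, |ω| = 3743.8498 rpm)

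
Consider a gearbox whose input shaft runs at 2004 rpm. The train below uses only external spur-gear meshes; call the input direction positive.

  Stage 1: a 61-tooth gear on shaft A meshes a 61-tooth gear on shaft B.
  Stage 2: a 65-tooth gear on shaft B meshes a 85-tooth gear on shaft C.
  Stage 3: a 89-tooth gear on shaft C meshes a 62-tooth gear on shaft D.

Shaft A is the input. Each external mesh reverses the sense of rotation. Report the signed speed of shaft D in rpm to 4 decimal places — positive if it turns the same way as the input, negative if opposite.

Stage 1 [61T→61T]: ω = 2004.0000×61/61 = 2004.0000 rpm, dir flips to −; running = −2004.0000
Stage 2 [65T→85T]: ω = 2004.0000×65/85 = 1532.4706 rpm, dir flips to +; running = +1532.4706
Stage 3 [89T→62T]: ω = 1532.4706×89/62 = 2199.8368 rpm, dir flips to −; running = −2199.8368

-2199.8368 rpm (opposite to input, |ω| = 2199.8368 rpm)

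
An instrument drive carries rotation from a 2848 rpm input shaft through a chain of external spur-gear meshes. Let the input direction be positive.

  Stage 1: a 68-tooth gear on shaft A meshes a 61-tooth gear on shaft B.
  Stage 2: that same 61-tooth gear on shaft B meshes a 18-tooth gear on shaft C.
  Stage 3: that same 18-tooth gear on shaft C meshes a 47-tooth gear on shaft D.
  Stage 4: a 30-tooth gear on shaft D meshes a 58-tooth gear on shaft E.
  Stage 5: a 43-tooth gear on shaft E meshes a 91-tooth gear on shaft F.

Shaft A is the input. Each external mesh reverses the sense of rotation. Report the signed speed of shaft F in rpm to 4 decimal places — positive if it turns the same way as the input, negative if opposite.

Stage 1 [68T→61T]: ω = 2848.0000×68/61 = 3174.8197 rpm, dir flips to −; running = −3174.8197
Stage 2 [61T→18T]: ω = 3174.8197×61/18 = 10759.1111 rpm, dir flips to +; running = +10759.1111
Stage 3 [18T→47T]: ω = 10759.1111×18/47 = 4120.5106 rpm, dir flips to −; running = −4120.5106
Stage 4 [30T→58T]: ω = 4120.5106×30/58 = 2131.2986 rpm, dir flips to +; running = +2131.2986
Stage 5 [43T→91T]: ω = 2131.2986×43/91 = 1007.0971 rpm, dir flips to −; running = −1007.0971

-1007.0971 rpm (opposite to input, |ω| = 1007.0971 rpm)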